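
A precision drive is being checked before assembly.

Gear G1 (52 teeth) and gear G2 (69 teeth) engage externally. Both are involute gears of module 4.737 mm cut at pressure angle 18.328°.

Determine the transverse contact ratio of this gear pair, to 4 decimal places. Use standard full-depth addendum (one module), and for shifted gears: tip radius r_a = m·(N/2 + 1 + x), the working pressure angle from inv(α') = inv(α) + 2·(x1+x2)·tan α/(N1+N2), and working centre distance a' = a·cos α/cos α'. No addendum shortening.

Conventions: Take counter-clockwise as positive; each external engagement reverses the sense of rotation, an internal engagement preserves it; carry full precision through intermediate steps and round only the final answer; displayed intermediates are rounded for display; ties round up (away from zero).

class = single-mesh tooth geometry [involute pair 52T × 69T, m = 4.737]
base radii: r_b1 = 116.914228, r_b2 = 155.136187
tip radii: r_a1 = 127.899000, r_a2 = 168.163500
no profile shift: α' = α, a' = a
action lengths: √(r_a1²−r_b1²) = 51.857666, √(r_a2²−r_b2²) = 64.897813
base pitch p_b = π·m·cos α = 14.126803
CR = (51.857666 + 64.897813 − 286.588500·sin 18.32800°)/14.126803 = 1.885486
contact ratio ≈ 1.8855

1.8855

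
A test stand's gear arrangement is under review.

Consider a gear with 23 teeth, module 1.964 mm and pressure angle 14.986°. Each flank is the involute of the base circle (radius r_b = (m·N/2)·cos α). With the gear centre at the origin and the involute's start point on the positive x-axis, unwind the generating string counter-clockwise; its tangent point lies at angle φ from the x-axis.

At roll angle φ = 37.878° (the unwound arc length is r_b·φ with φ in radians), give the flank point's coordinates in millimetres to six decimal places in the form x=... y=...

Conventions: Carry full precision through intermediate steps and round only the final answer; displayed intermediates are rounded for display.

x=26.077125 y=2.010864

single-mesh involute tooth geometry (23T wheel at module 1.964)
pitch radius r_p = m·N/2 = 1.964·23/2 = 22.586000
base radius r_b = r_p·cos α = 22.586000·cos 14.986° = 21.817828
roll angle φ = 37.878° = 0.66109581 rad
x = r_b·(cos φ + φ·sin φ) = 26.077125
y = r_b·(sin φ − φ·cos φ) = 2.010864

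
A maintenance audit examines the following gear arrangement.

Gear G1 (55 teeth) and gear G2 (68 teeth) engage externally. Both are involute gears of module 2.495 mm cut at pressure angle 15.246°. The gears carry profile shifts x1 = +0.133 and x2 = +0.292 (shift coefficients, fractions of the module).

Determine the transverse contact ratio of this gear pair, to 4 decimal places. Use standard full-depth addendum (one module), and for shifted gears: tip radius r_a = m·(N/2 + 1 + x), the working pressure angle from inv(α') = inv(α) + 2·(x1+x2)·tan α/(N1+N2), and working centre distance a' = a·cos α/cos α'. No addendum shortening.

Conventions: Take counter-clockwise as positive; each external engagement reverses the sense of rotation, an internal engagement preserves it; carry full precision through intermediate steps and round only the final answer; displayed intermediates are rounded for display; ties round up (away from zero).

topology: single-mesh involute geometry — m = 2.495, 55T/68T pair
base radii: r_b1 = 66.197730, r_b2 = 81.844466
tip radii: r_a1 = 71.439335, r_a2 = 88.053540
inv(α') = inv(15.246°) + 2·(+0.133+0.292)·tan α/(55+68) = 0.00834691  ⇒  α' = 16.57328°
a' = a·cos α / cos α' = 153.4425·cos 15.246°/cos 16.57328° = 154.459088
action lengths: √(r_a1²−r_b1²) = 26.859619, √(r_a2²−r_b2²) = 32.479367
base pitch p_b = π·m·cos α = 7.562411
CR = (26.859619 + 32.479367 − 154.459088·sin 16.57328°)/7.562411 = 2.020634
contact ratio ≈ 2.0206

2.0206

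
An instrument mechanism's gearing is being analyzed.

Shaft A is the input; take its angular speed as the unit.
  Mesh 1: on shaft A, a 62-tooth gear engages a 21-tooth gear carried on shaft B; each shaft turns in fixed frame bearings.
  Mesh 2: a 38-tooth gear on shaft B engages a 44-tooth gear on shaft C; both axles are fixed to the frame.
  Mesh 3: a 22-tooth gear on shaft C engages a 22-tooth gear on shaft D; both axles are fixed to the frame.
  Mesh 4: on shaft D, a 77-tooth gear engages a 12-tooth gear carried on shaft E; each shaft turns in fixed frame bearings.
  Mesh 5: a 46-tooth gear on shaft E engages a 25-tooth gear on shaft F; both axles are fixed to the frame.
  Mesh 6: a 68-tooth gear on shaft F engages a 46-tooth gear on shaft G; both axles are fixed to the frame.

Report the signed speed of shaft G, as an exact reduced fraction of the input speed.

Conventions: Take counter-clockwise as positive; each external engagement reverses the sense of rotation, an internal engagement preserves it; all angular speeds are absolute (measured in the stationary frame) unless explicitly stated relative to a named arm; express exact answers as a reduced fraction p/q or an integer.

6-mesh fixed-axis compound train (all bearings frame-fixed)
mesh 1 [62T→21T]: |ω|/ω_in = 1×62/21 = 62/21, sense flips to −
mesh 2 [38T→44T]: |ω|/ω_in = (62/21)×38/44 = 589/231, sense flips to +
mesh 3 [22T→22T]: |ω|/ω_in = (589/231)×22/22 = 589/231, sense flips to −
mesh 4 [77T→12T]: |ω|/ω_in = (589/231)×77/12 = 589/36, sense flips to +
mesh 5 [46T→25T]: |ω|/ω_in = (589/36)×46/25 = 13547/450, sense flips to −
mesh 6 [68T→46T]: |ω|/ω_in = (13547/450)×68/46 = 10013/225, sense flips to +
signed output speed (× input speed) = 10013/225

10013/225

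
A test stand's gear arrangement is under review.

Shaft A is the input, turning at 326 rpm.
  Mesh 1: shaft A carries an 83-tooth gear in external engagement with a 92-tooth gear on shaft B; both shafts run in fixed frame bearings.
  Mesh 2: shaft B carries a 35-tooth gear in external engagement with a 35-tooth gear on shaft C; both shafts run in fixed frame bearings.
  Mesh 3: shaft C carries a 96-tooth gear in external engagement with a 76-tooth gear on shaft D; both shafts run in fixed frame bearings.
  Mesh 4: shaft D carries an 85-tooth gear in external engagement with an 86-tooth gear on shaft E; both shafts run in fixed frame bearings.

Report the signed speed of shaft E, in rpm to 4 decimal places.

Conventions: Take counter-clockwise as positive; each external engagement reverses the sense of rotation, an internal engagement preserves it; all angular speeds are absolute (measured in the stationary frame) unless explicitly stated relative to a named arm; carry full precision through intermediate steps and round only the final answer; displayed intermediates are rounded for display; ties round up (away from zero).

+367.1859 rpm

recognized (5 fixed axles, 4 meshes): fixed-axis compound train
mesh 1 [83T→92T]: ω = 326.0000×83/92 = 294.1087 rpm, sense flips to −
mesh 2 [35T→35T]: ω = 294.1087×35/35 = 294.1087 rpm, sense flips to +
mesh 3 [96T→76T]: ω = 294.1087×96/76 = 371.5057 rpm, sense flips to −
mesh 4 [85T→86T]: ω = 371.5057×85/86 = 367.1859 rpm, sense flips to +
signed output speed = +367.1859 rpm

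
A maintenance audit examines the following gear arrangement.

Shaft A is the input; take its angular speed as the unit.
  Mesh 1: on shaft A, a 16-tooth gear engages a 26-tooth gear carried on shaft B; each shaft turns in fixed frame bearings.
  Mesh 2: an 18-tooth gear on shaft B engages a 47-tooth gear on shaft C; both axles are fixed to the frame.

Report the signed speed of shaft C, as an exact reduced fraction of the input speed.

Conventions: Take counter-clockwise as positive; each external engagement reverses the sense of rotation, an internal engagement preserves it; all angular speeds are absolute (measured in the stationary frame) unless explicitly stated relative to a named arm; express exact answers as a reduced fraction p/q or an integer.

2-mesh fixed-axis compound train (all bearings frame-fixed)
mesh 1 [16T→26T]: |ω|/ω_in = 1×16/26 = 8/13, sense flips to −
mesh 2 [18T→47T]: |ω|/ω_in = (8/13)×18/47 = 144/611, sense flips to +
signed output speed (× input speed) = 144/611

144/611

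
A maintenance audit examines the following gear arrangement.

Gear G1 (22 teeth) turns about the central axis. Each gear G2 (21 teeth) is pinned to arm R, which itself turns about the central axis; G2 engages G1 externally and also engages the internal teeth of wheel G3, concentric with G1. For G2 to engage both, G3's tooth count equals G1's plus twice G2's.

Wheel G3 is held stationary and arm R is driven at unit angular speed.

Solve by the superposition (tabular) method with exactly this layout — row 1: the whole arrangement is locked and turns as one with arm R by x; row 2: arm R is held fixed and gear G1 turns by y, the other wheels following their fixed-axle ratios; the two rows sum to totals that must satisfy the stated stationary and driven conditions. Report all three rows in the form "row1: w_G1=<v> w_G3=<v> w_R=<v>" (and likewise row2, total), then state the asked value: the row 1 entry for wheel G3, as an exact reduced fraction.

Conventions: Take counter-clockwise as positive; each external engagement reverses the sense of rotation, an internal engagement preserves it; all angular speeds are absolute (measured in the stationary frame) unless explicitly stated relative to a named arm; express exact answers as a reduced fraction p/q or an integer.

topology: planetary set — G1 22T / G2 21T / G3 64T, arm = carrier (Willis)
row 1 (train locked, turned with arm): all members turn x
superposition row 2 [arm held]: sun y, ring −(22/64)·y, arm 0
boundary: total ω_ring = x − (22/64)·y = 0 and total ω_arm = x = 1  ⇒  y = 32/11, x = 1
row 2 ring = −(22/64)·32/11 = -1
totals (row 1 + row 2): sun 1 + 32/11 = 43/11, ring 1 + (-1) = 0, arm 1 + 0 = 1
asked cell (row1, ring) = 1

row1: w_G1=1 w_G3=1 w_R=1
row2: w_G1=32/11 w_G3=-1 w_R=0
total: w_G1=43/11 w_G3=0 w_R=1
asked value: 1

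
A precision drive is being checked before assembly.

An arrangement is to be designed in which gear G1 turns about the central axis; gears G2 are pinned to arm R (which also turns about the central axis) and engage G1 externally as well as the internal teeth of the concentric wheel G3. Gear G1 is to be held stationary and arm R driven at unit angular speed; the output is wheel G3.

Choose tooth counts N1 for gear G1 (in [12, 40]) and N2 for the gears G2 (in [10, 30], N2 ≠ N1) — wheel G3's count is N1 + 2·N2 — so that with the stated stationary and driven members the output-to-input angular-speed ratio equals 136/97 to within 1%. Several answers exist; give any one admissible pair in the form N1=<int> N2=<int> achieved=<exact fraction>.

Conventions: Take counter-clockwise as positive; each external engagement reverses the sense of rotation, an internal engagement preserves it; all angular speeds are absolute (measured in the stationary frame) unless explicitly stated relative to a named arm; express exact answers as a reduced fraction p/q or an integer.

class = planetary set [ratio 136/97 wanted; Willis about the carrier]
Willis with ω_sun = 0: ω_ring/ω_arm = (N1+N3)/N3; set equal to 136/97  ⇒  N3/N1 = 1/(136/97 − 1) = 97/39
N3 = N1 + 2·N2  ⇒  N2/N1 = (N3/N1 − 1)/2 = (97/39 − 1)/2 = 29/39
smallest multiple with N1 ≥ 12 and N2 ≥ 10: k = 1  ⇒  N1 = 1·39 = 39, N2 = 1·29 = 29 (N1 ≤ 40, N2 ≤ 30, N2 ≠ N1 ✓), N3 = 39 + 2·29 = 97
check: (N1+N3)/N3 with N1 = 39, N3 = 97 gives 136/97; |achieved − target| = 0 ≤ 34/2425 ✓

N1=39 N2=29 achieved=136/97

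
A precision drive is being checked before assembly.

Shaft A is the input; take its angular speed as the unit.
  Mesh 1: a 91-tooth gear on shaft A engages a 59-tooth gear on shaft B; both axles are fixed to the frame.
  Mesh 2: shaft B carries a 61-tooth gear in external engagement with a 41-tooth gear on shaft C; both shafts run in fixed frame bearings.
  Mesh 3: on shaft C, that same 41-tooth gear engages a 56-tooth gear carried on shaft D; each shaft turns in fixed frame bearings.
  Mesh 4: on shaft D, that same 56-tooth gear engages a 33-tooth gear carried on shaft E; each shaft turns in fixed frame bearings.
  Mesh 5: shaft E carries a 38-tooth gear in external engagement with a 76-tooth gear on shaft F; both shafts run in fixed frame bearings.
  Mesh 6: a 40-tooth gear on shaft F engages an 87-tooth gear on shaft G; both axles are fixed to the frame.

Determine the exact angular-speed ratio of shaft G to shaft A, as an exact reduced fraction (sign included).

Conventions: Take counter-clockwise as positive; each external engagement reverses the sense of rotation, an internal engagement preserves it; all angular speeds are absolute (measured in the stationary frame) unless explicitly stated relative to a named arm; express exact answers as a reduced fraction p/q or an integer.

111020/169389

class = fixed-axis compound train [6 meshes; 6 ratios multiply, 6 sense flips]
mesh 1 [91T→59T]: running ratio 91/59, sense −
mesh 2 [61T→41T]: running ratio 5551/2419, sense +
mesh 3 [41T→56T]: running ratio 793/472, sense −
mesh 4 [56T→33T]: running ratio 5551/1947, sense +
mesh 5 [38T→76T]: running ratio 5551/3894, sense −
mesh 6 [40T→87T]: running ratio 111020/169389, sense +
ω_out/ω_in = 111020/169389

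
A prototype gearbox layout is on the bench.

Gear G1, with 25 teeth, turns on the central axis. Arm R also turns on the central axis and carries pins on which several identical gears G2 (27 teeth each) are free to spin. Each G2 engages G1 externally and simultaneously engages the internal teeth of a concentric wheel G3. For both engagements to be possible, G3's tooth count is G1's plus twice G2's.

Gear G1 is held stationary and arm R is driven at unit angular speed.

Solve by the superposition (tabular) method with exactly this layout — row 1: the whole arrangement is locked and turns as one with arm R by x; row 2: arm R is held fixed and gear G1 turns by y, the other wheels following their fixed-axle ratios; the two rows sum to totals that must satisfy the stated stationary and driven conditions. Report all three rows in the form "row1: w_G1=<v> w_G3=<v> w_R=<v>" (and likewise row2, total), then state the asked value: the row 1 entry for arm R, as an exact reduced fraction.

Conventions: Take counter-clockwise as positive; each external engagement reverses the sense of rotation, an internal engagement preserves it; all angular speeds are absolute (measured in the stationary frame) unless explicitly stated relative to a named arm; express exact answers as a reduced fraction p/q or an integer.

row1: w_G1=1 w_G3=1 w_R=1
row2: w_G1=-1 w_G3=25/79 w_R=0
total: w_G1=0 w_G3=104/79 w_R=1
asked value: 1

topology: planetary set — G1 25T / G2 27T / G3 79T, arm = carrier (Willis)
row 1 — lock + rotate with arm: ω_sun = ω_ring = ω_arm = x
row 2 (arm held, sun turns y): ω_ring = −(25/79)·y, ω_arm = 0
boundary: total ω_sun = x + y = 0 and total ω_arm = x = 1  ⇒  y = -1, x = 1
row 2 ring = −(25/79)·(-1) = 25/79
totals (row 1 + row 2): sun 1 + (-1) = 0, ring 1 + 25/79 = 104/79, arm 1 + 0 = 1
asked cell (row1, arm) = 1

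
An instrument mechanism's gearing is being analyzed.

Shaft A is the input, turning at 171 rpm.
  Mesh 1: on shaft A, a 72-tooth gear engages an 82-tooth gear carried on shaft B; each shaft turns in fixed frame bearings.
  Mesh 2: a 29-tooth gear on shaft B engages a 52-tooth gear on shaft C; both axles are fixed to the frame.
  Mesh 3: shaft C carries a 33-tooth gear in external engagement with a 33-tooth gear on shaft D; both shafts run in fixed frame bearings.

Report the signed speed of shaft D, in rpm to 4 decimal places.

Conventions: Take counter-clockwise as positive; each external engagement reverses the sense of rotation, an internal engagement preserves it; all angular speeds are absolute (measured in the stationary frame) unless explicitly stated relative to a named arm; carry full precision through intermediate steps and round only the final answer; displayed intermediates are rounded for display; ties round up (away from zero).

topology: fixed-axis compound train — 3 meshes, A→D
mesh 1 [72T→82T]: ω = 171.0000×72/82 = 150.1463 rpm, sense flips to −
mesh 2 [29T→52T]: ω = 150.1463×29/52 = 83.7355 rpm, sense flips to +
mesh 3 [33T→33T]: ω = 83.7355×33/33 = 83.7355 rpm, sense flips to −
signed output speed = -83.7355 rpm

-83.7355 rpm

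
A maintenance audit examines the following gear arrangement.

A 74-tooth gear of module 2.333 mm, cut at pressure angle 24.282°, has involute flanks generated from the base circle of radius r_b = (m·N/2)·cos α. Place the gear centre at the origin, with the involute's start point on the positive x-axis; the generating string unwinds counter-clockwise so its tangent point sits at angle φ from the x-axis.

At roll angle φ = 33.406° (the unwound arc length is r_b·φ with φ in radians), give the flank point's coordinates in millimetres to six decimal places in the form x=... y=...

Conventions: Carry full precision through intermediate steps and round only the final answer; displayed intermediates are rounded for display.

x=90.943117 y=5.023854

class = single-mesh tooth geometry [base-circle involute, m = 2.333, 74T]
pitch radius r_p = m·N/2 = 2.333·74/2 = 86.321000
base radius r_b = r_p·cos α = 86.321000·cos 24.282° = 78.684398
roll angle φ = 33.406° = 0.58304469 rad
x = r_b·(cos φ + φ·sin φ) = 90.943117
y = r_b·(sin φ − φ·cos φ) = 5.023854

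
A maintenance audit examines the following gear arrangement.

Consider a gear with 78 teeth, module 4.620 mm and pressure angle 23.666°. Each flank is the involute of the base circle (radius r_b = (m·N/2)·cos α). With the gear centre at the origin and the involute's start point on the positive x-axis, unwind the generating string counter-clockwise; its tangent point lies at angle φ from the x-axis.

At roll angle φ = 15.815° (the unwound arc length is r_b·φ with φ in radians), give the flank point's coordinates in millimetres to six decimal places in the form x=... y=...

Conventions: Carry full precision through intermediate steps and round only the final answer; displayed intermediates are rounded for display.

x=171.194431 y=1.148051

topology: single-mesh involute geometry — m = 4.620, N = 78
pitch radius r_p = m·N/2 = 4.620·78/2 = 180.180000
base radius r_b = r_p·cos α = 180.180000·cos 23.666° = 165.027034
roll angle φ = 15.815° = 0.27602382 rad
x = r_b·(cos φ + φ·sin φ) = 171.194431
y = r_b·(sin φ − φ·cos φ) = 1.148051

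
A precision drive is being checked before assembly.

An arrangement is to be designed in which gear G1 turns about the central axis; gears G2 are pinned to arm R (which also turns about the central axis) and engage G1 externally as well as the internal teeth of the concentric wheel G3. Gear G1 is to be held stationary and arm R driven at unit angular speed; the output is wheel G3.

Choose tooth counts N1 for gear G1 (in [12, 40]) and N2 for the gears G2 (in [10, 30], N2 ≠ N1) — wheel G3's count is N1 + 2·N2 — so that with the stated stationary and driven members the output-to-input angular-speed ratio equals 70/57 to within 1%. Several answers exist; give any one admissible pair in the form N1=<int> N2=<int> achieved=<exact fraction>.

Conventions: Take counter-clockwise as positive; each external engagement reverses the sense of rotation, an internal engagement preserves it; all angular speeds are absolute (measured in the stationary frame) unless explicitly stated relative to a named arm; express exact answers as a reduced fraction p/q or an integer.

planetary set to be sized for 70/57 (Willis relation)
Willis with ω_sun = 0: ω_ring/ω_arm = (N1+N3)/N3; set equal to 70/57  ⇒  N3/N1 = 1/(70/57 − 1) = 57/13
N3 = N1 + 2·N2  ⇒  N2/N1 = (N3/N1 − 1)/2 = (57/13 − 1)/2 = 22/13
smallest multiple with N1 ≥ 12 and N2 ≥ 10: k = 1  ⇒  N1 = 1·13 = 13, N2 = 1·22 = 22 (N1 ≤ 40, N2 ≤ 30, N2 ≠ N1 ✓), N3 = 13 + 2·22 = 57
check: (N1+N3)/N3 with N1 = 13, N3 = 57 gives 70/57; |achieved − target| = 0 ≤ 7/570 ✓

N1=13 N2=22 achieved=70/57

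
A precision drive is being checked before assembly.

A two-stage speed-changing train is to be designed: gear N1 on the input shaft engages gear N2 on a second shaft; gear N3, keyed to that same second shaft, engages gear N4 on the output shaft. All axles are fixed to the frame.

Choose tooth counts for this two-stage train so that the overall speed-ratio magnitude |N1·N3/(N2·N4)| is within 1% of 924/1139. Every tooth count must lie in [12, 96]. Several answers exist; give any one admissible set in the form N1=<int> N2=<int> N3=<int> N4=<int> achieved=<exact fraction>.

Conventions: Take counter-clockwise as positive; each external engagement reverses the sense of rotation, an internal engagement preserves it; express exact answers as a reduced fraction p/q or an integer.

N1=12 N2=17 N3=77 N4=67 achieved=924/1139

design class (target 924/1139): fixed-axis compound train
target = 924/1139 in lowest terms: an exact hit needs N1·N3 = k·924 and N2·N4 = k·1139 for one integer k, every count in [12, 96]; additionally prefer no 1:1 stage (N1 ≠ N2, N3 ≠ N4)
k = 1: N1·N3 = 924 = 12·77, N2·N4 = 1139 = 17·67
achieved = 12·77/(17·67) = 924/1139; |achieved − target| = 0 ≤ 231/28475 ✓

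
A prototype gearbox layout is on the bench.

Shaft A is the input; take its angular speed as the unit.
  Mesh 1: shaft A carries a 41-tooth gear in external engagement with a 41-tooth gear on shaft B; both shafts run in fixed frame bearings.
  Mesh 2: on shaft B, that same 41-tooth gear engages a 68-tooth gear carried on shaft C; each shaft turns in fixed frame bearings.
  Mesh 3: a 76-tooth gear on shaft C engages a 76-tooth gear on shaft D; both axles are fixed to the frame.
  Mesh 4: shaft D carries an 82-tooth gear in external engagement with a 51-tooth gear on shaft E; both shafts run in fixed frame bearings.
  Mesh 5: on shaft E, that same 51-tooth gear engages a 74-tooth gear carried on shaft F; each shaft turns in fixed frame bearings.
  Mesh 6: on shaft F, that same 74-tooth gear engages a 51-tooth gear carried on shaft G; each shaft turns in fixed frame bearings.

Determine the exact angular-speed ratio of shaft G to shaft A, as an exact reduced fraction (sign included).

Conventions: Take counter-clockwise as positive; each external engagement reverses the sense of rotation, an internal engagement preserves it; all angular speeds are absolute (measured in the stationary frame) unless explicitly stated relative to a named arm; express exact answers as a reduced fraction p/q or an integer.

class = fixed-axis compound train [6 meshes; 6 ratios multiply, 6 sense flips]
mesh 1 [41T→41T]: running ratio 1, sense −
mesh 2 [41T→68T]: running ratio 41/68, sense +
mesh 3 [76T→76T]: running ratio 41/68, sense −
mesh 4 [82T→51T]: running ratio 1681/1734, sense +
mesh 5 [51T→74T]: running ratio 1681/2516, sense −
mesh 6 [74T→51T]: running ratio 1681/1734, sense +
ω_out/ω_in = 1681/1734

1681/1734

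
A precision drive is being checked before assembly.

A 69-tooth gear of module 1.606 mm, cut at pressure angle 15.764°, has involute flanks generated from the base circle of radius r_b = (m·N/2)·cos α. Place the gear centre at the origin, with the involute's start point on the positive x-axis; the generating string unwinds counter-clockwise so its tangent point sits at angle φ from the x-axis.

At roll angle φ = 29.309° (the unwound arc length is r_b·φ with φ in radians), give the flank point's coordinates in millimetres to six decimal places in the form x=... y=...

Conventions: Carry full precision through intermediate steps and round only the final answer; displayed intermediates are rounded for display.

class = single-mesh tooth geometry [base-circle involute, m = 1.606, 69T]
pitch radius r_p = m·N/2 = 1.606·69/2 = 55.407000
base radius r_b = r_p·cos α = 55.407000·cos 15.764° = 53.323081
roll angle φ = 29.309° = 0.51153855 rad
x = r_b·(cos φ + φ·sin φ) = 59.849850
y = r_b·(sin φ − φ·cos φ) = 2.317512

x=59.849850 y=2.317512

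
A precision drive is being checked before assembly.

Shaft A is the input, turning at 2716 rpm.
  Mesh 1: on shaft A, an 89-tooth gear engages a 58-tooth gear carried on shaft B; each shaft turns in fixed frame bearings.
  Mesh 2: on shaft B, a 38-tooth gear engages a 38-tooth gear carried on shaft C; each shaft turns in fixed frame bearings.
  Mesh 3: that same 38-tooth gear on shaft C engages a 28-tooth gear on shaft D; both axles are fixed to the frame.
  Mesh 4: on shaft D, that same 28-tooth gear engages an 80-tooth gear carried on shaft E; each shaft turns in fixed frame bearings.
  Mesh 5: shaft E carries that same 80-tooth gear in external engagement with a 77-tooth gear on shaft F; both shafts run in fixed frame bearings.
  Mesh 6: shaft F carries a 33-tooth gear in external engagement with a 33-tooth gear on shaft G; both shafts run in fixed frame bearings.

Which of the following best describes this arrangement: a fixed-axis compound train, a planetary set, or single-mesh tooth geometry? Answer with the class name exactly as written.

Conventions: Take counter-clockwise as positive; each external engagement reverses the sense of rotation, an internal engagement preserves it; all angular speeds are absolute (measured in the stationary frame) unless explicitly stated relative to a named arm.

recognized (7 fixed axles, 6 meshes): fixed-axis compound train
classification: fixed-axis compound train

fixed-axis compound train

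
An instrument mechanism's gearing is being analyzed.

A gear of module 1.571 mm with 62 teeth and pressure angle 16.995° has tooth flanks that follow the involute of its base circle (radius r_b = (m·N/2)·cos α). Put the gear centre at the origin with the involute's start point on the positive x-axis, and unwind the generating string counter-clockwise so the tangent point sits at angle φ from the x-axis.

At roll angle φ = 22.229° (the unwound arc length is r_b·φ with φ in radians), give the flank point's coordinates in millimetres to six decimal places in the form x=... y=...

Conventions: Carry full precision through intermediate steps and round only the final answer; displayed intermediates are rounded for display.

topology: single-mesh involute geometry — m = 1.571, N = 62
pitch radius r_p = m·N/2 = 1.571·62/2 = 48.701000
base radius r_b = r_p·cos α = 48.701000·cos 16.995° = 46.574240
roll angle φ = 22.229° = 0.38796924 rad
x = r_b·(cos φ + φ·sin φ) = 49.948619
y = r_b·(sin φ − φ·cos φ) = 0.893028

x=49.948619 y=0.893028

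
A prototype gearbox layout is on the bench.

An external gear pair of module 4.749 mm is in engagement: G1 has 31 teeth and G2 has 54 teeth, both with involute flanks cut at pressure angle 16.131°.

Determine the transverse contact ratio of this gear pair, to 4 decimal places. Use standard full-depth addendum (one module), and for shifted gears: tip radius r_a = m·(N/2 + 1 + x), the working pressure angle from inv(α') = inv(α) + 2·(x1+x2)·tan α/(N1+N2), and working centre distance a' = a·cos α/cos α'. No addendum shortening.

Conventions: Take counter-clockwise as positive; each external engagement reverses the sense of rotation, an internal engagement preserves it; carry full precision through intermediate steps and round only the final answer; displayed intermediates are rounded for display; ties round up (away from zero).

single-mesh involute tooth geometry (31T engaging 54T at module 4.749)
base radii: r_b1 = 70.711418, r_b2 = 123.174729
tip radii: r_a1 = 78.358500, r_a2 = 132.972000
no profile shift: α' = α, a' = a
action lengths: √(r_a1²−r_b1²) = 33.763143, √(r_a2²−r_b2²) = 50.095299
base pitch p_b = π·m·cos α = 14.332030
CR = (33.763143 + 50.095299 − 201.832500·sin 16.13100°)/14.332030 = 1.938485
contact ratio ≈ 1.9385

1.9385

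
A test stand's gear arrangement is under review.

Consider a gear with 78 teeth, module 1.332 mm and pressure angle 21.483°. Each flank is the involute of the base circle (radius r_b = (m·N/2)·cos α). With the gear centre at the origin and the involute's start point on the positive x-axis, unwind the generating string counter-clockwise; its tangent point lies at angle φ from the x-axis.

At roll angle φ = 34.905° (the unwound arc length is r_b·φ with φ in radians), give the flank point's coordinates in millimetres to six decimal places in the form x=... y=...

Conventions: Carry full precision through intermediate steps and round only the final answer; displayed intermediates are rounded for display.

topology: single-mesh involute geometry — m = 1.332, N = 78
pitch radius r_p = m·N/2 = 1.332·78/2 = 51.948000
base radius r_b = r_p·cos α = 51.948000·cos 21.483° = 48.338979
roll angle φ = 34.905° = 0.60920718 rad
x = r_b·(cos φ + φ·sin φ) = 56.493809
y = r_b·(sin φ − φ·cos φ) = 3.509674

x=56.493809 y=3.509674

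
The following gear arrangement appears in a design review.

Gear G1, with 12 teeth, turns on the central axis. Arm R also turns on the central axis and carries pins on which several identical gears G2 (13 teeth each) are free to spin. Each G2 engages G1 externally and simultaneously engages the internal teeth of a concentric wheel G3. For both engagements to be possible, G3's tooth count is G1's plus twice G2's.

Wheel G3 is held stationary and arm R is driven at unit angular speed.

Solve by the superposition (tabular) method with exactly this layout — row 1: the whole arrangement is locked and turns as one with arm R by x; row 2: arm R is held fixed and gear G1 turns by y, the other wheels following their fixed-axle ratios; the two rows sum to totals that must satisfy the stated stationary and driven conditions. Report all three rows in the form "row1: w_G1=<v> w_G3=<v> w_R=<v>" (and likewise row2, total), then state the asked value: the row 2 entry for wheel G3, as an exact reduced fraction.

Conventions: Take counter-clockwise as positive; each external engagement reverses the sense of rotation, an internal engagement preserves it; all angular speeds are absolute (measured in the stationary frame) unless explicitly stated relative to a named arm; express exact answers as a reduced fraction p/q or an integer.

topology: planetary set — G1 12T / G2 13T / G3 38T, arm = carrier (Willis)
row 1 (train locked, turned with arm): all members turn x
row 2 (arm held, sun turns y): ω_ring = −(12/38)·y, ω_arm = 0
boundary: total ω_ring = x − (12/38)·y = 0 and total ω_arm = x = 1  ⇒  y = 19/6, x = 1
row 2 ring = −(12/38)·19/6 = -1
totals (row 1 + row 2): sun 1 + 19/6 = 25/6, ring 1 + (-1) = 0, arm 1 + 0 = 1
asked cell (row2, ring) = -1

row1: w_G1=1 w_G3=1 w_R=1
row2: w_G1=19/6 w_G3=-1 w_R=0
total: w_G1=25/6 w_G3=0 w_R=1
asked value: -1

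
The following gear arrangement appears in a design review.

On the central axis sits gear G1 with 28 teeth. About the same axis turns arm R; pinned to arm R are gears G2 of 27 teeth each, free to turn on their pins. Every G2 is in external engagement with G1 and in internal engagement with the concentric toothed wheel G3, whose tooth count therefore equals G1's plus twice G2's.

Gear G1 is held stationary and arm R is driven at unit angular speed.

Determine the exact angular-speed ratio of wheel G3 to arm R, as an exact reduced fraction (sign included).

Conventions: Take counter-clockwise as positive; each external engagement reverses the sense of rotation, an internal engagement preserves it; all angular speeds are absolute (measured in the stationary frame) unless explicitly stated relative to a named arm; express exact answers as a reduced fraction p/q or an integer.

55/41

class = planetary set [G3 = 28+2·27 = 82; Willis about the carrier]
ring teeth: 28 + 2·27 = 82
28(ω_sun−ω_arm) = −82(ω_ring−ω_arm),  ω_sun = 0, ω_arm = 1
ω_ring = 1 − (28/82)(0−1) = 55/41
ω_out/ω_in = 55/41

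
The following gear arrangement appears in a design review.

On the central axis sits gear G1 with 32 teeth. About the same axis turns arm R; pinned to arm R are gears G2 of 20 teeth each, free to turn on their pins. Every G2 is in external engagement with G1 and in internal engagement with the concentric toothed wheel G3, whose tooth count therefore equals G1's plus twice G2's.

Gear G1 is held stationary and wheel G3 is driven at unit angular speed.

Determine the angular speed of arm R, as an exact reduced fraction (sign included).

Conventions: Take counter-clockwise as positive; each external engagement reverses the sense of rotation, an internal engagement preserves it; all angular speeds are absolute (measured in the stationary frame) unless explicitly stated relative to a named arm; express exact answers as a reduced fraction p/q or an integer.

class = planetary set [G3 = 32+2·20 = 72; Willis about the carrier]
ring teeth: 32 + 2·20 = 72
32(ω_sun−ω_arm) = −72(ω_ring−ω_arm),  ω_sun = 0, ω_ring = 1
32(0−ω_arm) = −72(1−ω_arm)  ⇒  104·ω_arm = 72  ⇒  ω_arm = 9/13
exact speed ratio = 9/13

9/13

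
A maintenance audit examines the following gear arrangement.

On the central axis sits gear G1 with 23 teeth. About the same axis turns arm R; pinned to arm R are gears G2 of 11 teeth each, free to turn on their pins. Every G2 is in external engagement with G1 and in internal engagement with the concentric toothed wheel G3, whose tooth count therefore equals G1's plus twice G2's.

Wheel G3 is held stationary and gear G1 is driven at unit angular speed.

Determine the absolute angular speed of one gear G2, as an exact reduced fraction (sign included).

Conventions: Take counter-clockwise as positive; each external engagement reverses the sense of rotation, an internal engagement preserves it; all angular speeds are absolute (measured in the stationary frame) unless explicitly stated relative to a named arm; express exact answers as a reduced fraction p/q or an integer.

class = planetary set [G3 = 23+2·11 = 45; Willis about the carrier]
ring teeth: 23 + 2·11 = 45
23(ω_sun−ω_arm) = −45(ω_ring−ω_arm),  ω_ring = 0, ω_sun = 1
23(1−ω_arm) = −45(0−ω_arm)  ⇒  68·ω_arm = 23  ⇒  ω_arm = 23/68
sun–planet mesh: 23·(1−23/68) = −11·(ω_p−ω_arm)  ⇒  ω_p−ω_arm = -1035/748
ω_p = 23/68 − 1035/748 = -23/22
exact speed ratio = -23/22

-23/22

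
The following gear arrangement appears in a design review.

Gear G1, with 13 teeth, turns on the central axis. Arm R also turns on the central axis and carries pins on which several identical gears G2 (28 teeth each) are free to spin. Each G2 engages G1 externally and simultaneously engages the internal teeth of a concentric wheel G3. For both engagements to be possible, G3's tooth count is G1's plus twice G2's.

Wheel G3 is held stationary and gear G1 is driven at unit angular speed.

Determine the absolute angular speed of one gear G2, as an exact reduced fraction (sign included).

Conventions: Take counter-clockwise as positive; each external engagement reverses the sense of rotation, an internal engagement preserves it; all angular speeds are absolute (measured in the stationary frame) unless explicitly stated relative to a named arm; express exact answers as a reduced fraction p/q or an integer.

topology: planetary set — G1 13T / G2 28T / G3 69T, arm = carrier (Willis)
ring teeth: 13 + 2·28 = 69
13(ω_sun−ω_arm) = −69(ω_ring−ω_arm),  ω_ring = 0, ω_sun = 1
13(1−ω_arm) = −69(0−ω_arm)  ⇒  82·ω_arm = 13  ⇒  ω_arm = 13/82
sun–planet mesh: 13·(1−13/82) = −28·(ω_p−ω_arm)  ⇒  ω_p−ω_arm = -897/2296
ω_p = 13/82 − 897/2296 = -13/56
exact speed ratio = -13/56

-13/56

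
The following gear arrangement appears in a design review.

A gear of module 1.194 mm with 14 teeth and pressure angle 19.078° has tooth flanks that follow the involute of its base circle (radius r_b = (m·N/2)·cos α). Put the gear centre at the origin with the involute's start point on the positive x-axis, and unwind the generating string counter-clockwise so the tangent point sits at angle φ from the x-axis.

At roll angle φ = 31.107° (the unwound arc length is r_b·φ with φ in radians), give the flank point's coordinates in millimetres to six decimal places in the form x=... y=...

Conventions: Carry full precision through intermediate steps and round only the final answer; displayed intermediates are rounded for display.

x=8.978691 y=0.409070

topology: single-mesh involute geometry — m = 1.194, N = 14
pitch radius r_p = m·N/2 = 1.194·14/2 = 8.358000
base radius r_b = r_p·cos α = 8.358000·cos 19.078° = 7.898933
roll angle φ = 31.107° = 0.54291957 rad
x = r_b·(cos φ + φ·sin φ) = 8.978691
y = r_b·(sin φ − φ·cos φ) = 0.409070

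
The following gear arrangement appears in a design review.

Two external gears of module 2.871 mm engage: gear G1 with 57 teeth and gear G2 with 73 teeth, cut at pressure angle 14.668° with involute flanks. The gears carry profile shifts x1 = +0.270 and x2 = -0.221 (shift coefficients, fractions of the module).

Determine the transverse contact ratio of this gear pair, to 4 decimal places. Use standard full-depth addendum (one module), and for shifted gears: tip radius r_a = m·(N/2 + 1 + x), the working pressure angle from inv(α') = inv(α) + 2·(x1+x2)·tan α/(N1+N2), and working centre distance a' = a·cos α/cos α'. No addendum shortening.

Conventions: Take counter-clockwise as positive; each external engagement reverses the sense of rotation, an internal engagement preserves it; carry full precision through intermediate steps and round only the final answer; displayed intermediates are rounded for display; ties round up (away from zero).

recognized (one external pair, fixed centres): single-mesh tooth geometry, m = 2.871, N1 = 57, N2 = 73
base radii: r_b1 = 79.156817, r_b2 = 101.376274
tip radii: r_a1 = 85.469670, r_a2 = 107.028009
inv(α') = inv(14.668°) + 2·(+0.270-0.221)·tan α/(57+73) = 0.00594066  ⇒  α' = 14.83111°
a' = a·cos α / cos α' = 186.6150·cos 14.668°/cos 14.83111° = 186.754917
action lengths: √(r_a1²−r_b1²) = 32.237599, √(r_a2²−r_b2²) = 34.319756
base pitch p_b = π·m·cos α = 8.725561
CR = (32.237599 + 34.319756 − 186.754917·sin 14.83111°)/8.725561 = 2.149268
contact ratio ≈ 2.1493

2.1493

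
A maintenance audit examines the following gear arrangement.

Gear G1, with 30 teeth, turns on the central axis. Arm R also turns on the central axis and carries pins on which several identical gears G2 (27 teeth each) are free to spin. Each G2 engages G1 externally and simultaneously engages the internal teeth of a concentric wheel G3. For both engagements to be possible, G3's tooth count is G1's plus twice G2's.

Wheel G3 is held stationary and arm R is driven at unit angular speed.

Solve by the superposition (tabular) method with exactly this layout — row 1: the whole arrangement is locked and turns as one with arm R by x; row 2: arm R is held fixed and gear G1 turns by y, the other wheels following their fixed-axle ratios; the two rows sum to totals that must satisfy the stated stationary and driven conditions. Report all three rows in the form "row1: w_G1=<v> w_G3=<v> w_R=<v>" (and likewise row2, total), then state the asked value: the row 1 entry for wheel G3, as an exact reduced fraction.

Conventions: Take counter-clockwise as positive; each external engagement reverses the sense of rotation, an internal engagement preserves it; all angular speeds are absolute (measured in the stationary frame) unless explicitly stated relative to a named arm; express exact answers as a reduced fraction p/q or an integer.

row1: w_G1=1 w_G3=1 w_R=1
row2: w_G1=14/5 w_G3=-1 w_R=0
total: w_G1=19/5 w_G3=0 w_R=1
asked value: 1

class = planetary set [G3 = 30+2·27 = 84; Willis about the carrier]
row 1: whole set turns with the arm by x
row 2 (arm held, sun turns y): ω_ring = −(30/84)·y, ω_arm = 0
boundary: total ω_ring = x − (30/84)·y = 0 and total ω_arm = x = 1  ⇒  y = 14/5, x = 1
row 2 ring = −(30/84)·14/5 = -1
totals (row 1 + row 2): sun 1 + 14/5 = 19/5, ring 1 + (-1) = 0, arm 1 + 0 = 1
asked cell (row1, ring) = 1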